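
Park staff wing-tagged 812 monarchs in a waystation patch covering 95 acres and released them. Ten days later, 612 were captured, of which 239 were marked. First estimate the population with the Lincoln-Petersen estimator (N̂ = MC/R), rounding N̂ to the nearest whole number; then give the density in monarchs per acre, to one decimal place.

density ≈ 21.9 monarchs per acre

N̂ = 812·612/239 = 496944/239 ≈ 2079.3 → 2079
Density = N̂ / area = 2079 / 95 ≈ 21.88 → 21.9 per acre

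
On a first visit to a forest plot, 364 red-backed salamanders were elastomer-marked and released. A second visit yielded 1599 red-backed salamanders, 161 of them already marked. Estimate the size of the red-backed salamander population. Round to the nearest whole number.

N ≈ 3615

The marked fraction in the recapture sample should equal the marked fraction in the population: 161/1599 = 364/N.
N = (364 × 1599) / 161 = 582036 / 161 ≈ 3615.1 → 3615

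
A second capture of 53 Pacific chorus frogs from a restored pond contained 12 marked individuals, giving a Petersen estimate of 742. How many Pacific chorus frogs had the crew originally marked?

M = 168

From N = M·C/R: M = N·R / C = 742·12 / 53 = 8904 / 53 = 168.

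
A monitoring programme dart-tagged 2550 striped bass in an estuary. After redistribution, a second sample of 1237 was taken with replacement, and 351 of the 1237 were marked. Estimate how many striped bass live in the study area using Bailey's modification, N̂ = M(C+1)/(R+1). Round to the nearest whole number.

N ≈ 8968

N̂ = 2550·(1237+1)/(351+1) = 2550·1238/352 = 3156900/352 ≈ 8968.47 → 8968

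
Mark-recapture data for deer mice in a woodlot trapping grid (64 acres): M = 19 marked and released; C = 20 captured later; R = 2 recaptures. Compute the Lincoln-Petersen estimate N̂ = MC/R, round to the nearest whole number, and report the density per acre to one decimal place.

N̂ = 19·20/2 = 380/2 = 190
Density = N̂ / area = 190 / 64 ≈ 2.97 → 3.0 per acre

density ≈ 3.0 deer mice per acre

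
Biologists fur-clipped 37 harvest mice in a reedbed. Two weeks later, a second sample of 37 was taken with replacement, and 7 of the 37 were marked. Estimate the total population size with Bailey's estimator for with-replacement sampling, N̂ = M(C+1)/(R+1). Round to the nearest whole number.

N ≈ 176

N̂ = 37·(37+1)/(7+1) = 37·38/8 = 1406/8 ≈ 175.8 → 176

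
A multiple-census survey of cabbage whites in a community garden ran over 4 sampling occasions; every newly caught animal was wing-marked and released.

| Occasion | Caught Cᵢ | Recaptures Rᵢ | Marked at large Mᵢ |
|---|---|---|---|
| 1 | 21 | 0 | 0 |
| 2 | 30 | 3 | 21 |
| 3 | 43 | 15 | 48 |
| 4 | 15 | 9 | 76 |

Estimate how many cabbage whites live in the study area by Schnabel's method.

N = 142

Σ MᵢCᵢ = 0·21 + 21·30 + 48·43 + 76·15 = 0 + 630 + 2064 + 1140 = 3834
Σ Rᵢ = 0 + 3 + 15 + 9 = 27
N̂ = 3834 / 27 = 142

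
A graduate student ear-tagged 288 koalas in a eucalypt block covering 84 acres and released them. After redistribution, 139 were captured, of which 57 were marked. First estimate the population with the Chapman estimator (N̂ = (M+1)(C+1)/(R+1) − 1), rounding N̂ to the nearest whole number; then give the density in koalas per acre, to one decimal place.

N̂ = 289·140/58 − 1 = 40460/58 − 1 ≈ 696.6 → 697
Density = N̂ / area = 697 / 84 ≈ 8.30 → 8.3 per acre

density ≈ 8.3 koalas per acre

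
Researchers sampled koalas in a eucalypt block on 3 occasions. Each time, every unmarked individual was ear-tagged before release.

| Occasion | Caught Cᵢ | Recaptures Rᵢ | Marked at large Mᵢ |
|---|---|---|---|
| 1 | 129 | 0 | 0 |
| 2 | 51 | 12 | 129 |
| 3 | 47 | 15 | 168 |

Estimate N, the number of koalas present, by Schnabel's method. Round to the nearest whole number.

N ≈ 536

Σ MᵢCᵢ = 0·129 + 129·51 + 168·47 = 0 + 6579 + 7896 = 14475
Σ Rᵢ = 0 + 12 + 15 = 27
N̂ = 14475 / 27 ≈ 536.1 → 536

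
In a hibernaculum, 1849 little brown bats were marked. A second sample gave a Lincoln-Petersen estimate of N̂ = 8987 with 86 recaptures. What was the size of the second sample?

C = 418

From N = M·C/R: C = N·R / M = 8987·86 / 1849 = 772882 / 1849 = 418.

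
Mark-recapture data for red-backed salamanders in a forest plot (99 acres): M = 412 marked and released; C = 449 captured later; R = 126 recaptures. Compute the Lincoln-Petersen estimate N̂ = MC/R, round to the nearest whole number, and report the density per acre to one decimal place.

density ≈ 14.8 red-backed salamanders per acre

N̂ = 412·449/126 = 184988/126 ≈ 1468.2 → 1468
Density = N̂ / area = 1468 / 99 ≈ 14.83 → 14.8 per acre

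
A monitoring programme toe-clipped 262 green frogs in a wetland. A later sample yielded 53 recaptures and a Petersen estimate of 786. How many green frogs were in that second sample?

From N = M·C/R: C = N·R / M = 786·53 / 262 = 41658 / 262 = 159.

C = 159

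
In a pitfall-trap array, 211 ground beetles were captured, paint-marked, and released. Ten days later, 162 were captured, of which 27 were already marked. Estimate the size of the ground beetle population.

If marked individuals mix randomly, R/C ≈ M/N, giving N ≈ M·C/R.
N = (211 × 162) / 27 = 34182 / 27 = 1266

N = 1266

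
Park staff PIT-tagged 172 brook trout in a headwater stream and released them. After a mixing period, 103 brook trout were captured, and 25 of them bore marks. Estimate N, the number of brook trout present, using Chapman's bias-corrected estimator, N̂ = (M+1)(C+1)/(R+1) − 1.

N̂ = (172+1)(103+1)/(25+1) − 1 = 173·104/26 − 1
= 17992/26 − 1 = 692 − 1 = 691

N = 691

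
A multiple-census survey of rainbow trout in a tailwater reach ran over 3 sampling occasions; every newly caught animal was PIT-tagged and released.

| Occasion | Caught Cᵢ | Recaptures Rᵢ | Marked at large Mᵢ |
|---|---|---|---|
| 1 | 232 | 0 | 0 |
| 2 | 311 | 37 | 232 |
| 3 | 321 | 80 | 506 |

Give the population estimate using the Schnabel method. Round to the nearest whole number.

Σ MᵢCᵢ = 0·232 + 232·311 + 506·321 = 0 + 72152 + 162426 = 234578
Σ Rᵢ = 0 + 37 + 80 = 117
N̂ = 234578 / 117 ≈ 2004.9 → 2005

N ≈ 2005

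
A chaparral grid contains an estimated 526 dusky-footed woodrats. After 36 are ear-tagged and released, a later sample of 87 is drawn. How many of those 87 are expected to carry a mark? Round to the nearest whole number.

Expected recaptures E[R] = M·C / N.
E[R] = 36 × 87 / 526 = 3132 / 526 ≈ 6.0 → 6

expected recaptures ≈ 6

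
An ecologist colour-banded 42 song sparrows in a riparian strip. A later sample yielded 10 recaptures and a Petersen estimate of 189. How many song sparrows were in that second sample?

C = 45

From N = M·C/R: C = N·R / M = 189·10 / 42 = 1890 / 42 = 45.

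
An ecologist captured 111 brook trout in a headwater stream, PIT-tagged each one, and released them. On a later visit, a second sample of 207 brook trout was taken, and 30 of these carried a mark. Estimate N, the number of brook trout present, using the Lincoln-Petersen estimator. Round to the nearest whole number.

N ≈ 766

N = (111 × 207) / 30 = 22977 / 30 ≈ 765.9 → 766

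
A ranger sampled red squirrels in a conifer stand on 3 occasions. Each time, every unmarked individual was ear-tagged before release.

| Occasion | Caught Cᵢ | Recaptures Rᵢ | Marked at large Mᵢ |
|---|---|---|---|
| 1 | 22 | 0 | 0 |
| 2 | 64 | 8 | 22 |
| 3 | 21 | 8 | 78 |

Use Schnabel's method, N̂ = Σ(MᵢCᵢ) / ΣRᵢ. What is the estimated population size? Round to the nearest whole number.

N ≈ 190

Σ MᵢCᵢ = 0·22 + 22·64 + 78·21 = 0 + 1408 + 1638 = 3046
Σ Rᵢ = 0 + 8 + 8 = 16
N̂ = 3046 / 16 ≈ 190.4 → 190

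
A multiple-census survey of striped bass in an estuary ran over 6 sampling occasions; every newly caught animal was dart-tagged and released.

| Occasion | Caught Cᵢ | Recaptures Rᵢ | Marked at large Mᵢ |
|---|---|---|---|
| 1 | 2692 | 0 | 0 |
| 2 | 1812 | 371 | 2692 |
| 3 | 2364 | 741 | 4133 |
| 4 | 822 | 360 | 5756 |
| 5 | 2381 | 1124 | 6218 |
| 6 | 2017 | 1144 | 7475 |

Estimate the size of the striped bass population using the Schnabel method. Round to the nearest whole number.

Σ MᵢCᵢ = 0·2692 + 2692·1812 + 4133·2364 + 5756·822 + 6218·2381 + 7475·2017 = 0 + 4877904 + 9770412 + 4731432 + 14805058 + 15077075 = 49261881
Σ Rᵢ = 0 + 371 + 741 + 360 + 1124 + 1144 = 3740
N̂ = 49261881 / 3740 ≈ 13171.6 → 13172

N ≈ 13,172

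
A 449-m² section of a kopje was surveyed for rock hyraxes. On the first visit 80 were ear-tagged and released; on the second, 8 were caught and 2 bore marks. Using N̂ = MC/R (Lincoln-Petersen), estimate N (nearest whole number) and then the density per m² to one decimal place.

N̂ = 80·8/2 = 640/2 = 320
Density = N̂ / area = 320 / 449 ≈ 0.71 → 0.7 per m²

density ≈ 0.7 rock hyraxes per m²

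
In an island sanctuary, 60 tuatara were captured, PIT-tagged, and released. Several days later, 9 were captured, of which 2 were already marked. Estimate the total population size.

Lincoln-Petersen assumes M/N = R/C, so N = M·C / R.
N = (60 × 9) / 2 = 540 / 2 = 270

N = 270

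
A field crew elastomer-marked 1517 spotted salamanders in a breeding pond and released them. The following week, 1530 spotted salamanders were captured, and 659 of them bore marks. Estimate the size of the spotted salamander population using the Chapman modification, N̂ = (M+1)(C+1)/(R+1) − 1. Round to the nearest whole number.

N̂ = (1517+1)(1530+1)/(659+1) − 1 = 1518·1531/660 − 1
= 2324058/660 − 1 ≈ 3521.3 − 1 ≈ 3520.3 → 3520

N ≈ 3520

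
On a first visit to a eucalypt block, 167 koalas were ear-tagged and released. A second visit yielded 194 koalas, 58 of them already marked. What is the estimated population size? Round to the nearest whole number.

N = (167 × 194) / 58 = 32398 / 58 ≈ 558.6 → 559

N ≈ 559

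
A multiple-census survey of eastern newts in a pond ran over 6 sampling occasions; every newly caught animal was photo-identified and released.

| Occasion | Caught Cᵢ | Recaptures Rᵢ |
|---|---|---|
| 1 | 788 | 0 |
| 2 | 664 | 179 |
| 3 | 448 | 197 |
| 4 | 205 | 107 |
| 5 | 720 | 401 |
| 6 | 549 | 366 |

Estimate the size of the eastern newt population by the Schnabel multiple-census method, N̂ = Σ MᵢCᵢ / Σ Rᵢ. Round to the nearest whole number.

Marked at large before each occasion: Mᵢ = Σⱼ<ᵢ (Cⱼ − Rⱼ) → M1=0, M2=788, M3=1273, M4=1524, M5=1622, M6=1941
Σ MᵢCᵢ = 0·788 + 788·664 + 1273·448 + 1524·205 + 1622·720 + 1941·549 = 0 + 523232 + 570304 + 312420 + 1167840 + 1065609 = 3639405
Σ Rᵢ = 0 + 179 + 197 + 107 + 401 + 366 = 1250
N̂ = 3639405 / 1250 ≈ 2911.5 → 2912

N ≈ 2912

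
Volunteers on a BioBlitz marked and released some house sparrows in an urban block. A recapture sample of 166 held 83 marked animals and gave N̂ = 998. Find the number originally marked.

M = 499

From N = M·C/R: M = N·R / C = 998·83 / 166 = 82834 / 166 = 499.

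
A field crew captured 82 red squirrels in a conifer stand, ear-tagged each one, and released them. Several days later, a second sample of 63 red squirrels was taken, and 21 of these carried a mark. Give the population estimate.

N = 246

Lincoln-Petersen assumes M/N = R/C, so N = M·C / R.
N = (82 × 63) / 21 = 5166 / 21 = 246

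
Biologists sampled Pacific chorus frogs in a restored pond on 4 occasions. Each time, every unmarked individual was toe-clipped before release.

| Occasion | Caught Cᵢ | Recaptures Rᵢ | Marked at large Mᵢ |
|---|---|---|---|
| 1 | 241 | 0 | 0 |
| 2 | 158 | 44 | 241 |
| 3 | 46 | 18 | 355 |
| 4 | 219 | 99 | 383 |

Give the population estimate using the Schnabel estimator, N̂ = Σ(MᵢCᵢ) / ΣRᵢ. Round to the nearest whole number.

N ≈ 859

Σ MᵢCᵢ = 0·241 + 241·158 + 355·46 + 383·219 = 0 + 38078 + 16330 + 83877 = 138285
Σ Rᵢ = 0 + 44 + 18 + 99 = 161
N̂ = 138285 / 161 ≈ 858.9 → 859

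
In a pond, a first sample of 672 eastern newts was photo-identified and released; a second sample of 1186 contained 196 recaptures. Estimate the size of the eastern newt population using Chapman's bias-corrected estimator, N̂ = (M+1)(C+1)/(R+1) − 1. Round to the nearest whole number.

N ≈ 4054

N̂ = (672+1)(1186+1)/(196+1) − 1 = 673·1187/197 − 1
= 798851/197 − 1 ≈ 4055.1 − 1 ≈ 4054.1 → 4054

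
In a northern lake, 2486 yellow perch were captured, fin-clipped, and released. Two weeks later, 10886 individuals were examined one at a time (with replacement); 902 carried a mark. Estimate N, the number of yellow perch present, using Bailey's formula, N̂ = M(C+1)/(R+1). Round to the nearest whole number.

N̂ = 2486·(10886+1)/(902+1) = 2486·10887/903 = 27065082/903 ≈ 29972.4 → 29972

N ≈ 29,972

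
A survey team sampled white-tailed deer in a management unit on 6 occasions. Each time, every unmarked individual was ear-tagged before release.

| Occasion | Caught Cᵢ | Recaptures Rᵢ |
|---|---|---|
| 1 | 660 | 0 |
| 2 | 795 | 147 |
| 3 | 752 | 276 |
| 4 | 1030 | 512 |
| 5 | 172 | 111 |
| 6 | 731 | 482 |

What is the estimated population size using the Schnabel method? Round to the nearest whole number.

N ≈ 3579

Marked at large before each occasion: Mᵢ = Σⱼ<ᵢ (Cⱼ − Rⱼ) → M1=0, M2=660, M3=1308, M4=1784, M5=2302, M6=2363
Σ MᵢCᵢ = 0·660 + 660·795 + 1308·752 + 1784·1030 + 2302·172 + 2363·731 = 0 + 524700 + 983616 + 1837520 + 395944 + 1727353 = 5469133
Σ Rᵢ = 0 + 147 + 276 + 512 + 111 + 482 = 1528
N̂ = 5469133 / 1528 ≈ 3579.3 → 3579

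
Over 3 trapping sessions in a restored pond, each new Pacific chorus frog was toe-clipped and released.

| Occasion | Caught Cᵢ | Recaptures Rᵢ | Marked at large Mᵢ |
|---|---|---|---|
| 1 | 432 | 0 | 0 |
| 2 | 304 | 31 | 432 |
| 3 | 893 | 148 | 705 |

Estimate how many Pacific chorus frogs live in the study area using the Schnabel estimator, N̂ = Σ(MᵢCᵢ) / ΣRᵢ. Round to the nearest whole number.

N ≈ 4251

Σ MᵢCᵢ = 0·432 + 432·304 + 705·893 = 0 + 131328 + 629565 = 760893
Σ Rᵢ = 0 + 31 + 148 = 179
N̂ = 760893 / 179 ≈ 4250.8 → 4251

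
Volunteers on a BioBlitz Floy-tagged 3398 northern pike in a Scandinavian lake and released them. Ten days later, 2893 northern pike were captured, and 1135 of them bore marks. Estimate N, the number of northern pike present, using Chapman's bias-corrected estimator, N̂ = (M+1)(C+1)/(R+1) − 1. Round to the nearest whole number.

N̂ = (3398+1)(2893+1)/(1135+1) − 1 = 3399·2894/1136 − 1
= 9836706/1136 − 1 ≈ 8659.1 − 1 ≈ 8658.1 → 8658

N ≈ 8658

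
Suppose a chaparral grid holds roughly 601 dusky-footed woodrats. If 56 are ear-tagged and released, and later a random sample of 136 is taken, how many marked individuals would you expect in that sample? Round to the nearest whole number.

expected recaptures ≈ 13

Expected recaptures E[R] = M·C / N.
E[R] = 56 × 136 / 601 = 7616 / 601 ≈ 12.7 → 13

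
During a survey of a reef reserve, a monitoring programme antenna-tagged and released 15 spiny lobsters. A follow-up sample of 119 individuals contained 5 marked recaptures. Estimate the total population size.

N = (15 × 119) / 5 = 1785 / 5 = 357

N = 357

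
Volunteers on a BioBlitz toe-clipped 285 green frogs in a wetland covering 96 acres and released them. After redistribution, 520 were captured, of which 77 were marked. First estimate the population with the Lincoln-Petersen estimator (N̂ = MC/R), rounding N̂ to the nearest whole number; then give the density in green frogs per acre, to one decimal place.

density ≈ 20.1 green frogs per acre

N̂ = 285·520/77 = 148200/77 ≈ 1924.7 → 1925
Density = N̂ / area = 1925 / 96 ≈ 20.05 → 20.1 per acre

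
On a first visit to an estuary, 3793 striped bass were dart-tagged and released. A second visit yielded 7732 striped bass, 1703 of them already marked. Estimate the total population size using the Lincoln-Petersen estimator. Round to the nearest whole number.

If marked individuals mix randomly, R/C ≈ M/N, giving N ≈ M·C/R.
N = (3793 × 7732) / 1703 = 29327476 / 1703 ≈ 17221.1 → 17221

N ≈ 17,221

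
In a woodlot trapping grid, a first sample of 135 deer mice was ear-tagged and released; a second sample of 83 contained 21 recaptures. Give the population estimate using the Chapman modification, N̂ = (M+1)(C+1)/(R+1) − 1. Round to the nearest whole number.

N ≈ 518

N̂ = (135+1)(83+1)/(21+1) − 1 = 136·84/22 − 1
= 11424/22 − 1 ≈ 519.3 − 1 ≈ 518.3 → 518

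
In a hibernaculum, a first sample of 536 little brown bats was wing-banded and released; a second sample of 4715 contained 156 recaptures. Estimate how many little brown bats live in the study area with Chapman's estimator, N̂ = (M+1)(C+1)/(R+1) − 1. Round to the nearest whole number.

N ≈ 16,130

N̂ = (536+1)(4715+1)/(156+1) − 1 = 537·4716/157 − 1
= 2532492/157 − 1 ≈ 16130.5 − 1 ≈ 16129.5 → 16130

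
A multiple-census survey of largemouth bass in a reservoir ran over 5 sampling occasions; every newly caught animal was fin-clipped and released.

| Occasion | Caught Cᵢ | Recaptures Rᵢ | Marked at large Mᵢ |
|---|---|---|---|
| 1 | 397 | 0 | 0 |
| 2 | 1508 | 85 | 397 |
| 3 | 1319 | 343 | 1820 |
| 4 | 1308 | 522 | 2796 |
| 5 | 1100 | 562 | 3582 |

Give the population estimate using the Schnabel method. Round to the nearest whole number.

N ≈ 7008

Σ MᵢCᵢ = 0·397 + 397·1508 + 1820·1319 + 2796·1308 + 3582·1100 = 0 + 598676 + 2400580 + 3657168 + 3940200 = 10596624
Σ Rᵢ = 0 + 85 + 343 + 522 + 562 = 1512
N̂ = 10596624 / 1512 ≈ 7008.3 → 7008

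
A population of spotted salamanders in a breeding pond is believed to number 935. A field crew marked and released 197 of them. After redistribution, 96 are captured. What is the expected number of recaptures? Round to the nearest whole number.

expected recaptures ≈ 20

The marked fraction of the population is 197/935, so in a sample of 96 expect C·(M/N) marked.
E[R] = 197 × 96 / 935 = 18912 / 935 ≈ 20.2 → 20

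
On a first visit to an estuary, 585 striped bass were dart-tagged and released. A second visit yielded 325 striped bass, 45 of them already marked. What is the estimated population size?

N = 4225

N = (585 × 325) / 45 = 190125 / 45 = 4225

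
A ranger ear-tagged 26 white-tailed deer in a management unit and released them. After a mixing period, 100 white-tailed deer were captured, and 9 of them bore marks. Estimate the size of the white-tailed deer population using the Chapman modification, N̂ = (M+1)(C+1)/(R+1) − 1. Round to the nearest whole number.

N ≈ 272

N̂ = (26+1)(100+1)/(9+1) − 1 = 27·101/10 − 1
= 2727/10 − 1 ≈ 272.7 − 1 ≈ 271.7 → 272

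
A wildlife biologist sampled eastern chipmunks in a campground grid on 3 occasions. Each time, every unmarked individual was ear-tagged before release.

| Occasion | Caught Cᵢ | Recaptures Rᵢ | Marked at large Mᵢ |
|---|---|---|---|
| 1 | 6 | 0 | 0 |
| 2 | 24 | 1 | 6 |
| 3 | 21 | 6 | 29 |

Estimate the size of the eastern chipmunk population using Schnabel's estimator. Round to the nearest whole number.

N ≈ 108

Σ MᵢCᵢ = 0·6 + 6·24 + 29·21 = 0 + 144 + 609 = 753
Σ Rᵢ = 0 + 1 + 6 = 7
N̂ = 753 / 7 ≈ 107.6 → 108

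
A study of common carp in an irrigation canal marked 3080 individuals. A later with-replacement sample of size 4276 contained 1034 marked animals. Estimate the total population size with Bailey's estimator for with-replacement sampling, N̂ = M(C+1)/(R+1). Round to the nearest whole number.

N ≈ 12,728

N̂ = 3080·(4276+1)/(1034+1) = 3080·4277/1035 = 13173160/1035 ≈ 12727.7 → 12728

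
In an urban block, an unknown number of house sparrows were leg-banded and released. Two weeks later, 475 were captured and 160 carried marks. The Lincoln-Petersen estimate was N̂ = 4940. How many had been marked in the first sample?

M = 1664

From N = M·C/R: M = N·R / C = 4940·160 / 475 = 790400 / 475 = 1664.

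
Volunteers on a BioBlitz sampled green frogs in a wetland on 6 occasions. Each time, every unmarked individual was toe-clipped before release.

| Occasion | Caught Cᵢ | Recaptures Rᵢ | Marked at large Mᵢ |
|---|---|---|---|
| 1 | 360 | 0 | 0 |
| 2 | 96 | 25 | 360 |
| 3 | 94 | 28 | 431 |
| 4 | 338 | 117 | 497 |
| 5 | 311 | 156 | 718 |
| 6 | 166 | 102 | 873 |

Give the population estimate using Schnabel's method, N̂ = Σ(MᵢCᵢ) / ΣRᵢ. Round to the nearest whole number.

Σ MᵢCᵢ = 0·360 + 360·96 + 431·94 + 497·338 + 718·311 + 873·166 = 0 + 34560 + 40514 + 167986 + 223298 + 144918 = 611276
Σ Rᵢ = 0 + 25 + 28 + 117 + 156 + 102 = 428
N̂ = 611276 / 428 ≈ 1428.2 → 1428

N ≈ 1428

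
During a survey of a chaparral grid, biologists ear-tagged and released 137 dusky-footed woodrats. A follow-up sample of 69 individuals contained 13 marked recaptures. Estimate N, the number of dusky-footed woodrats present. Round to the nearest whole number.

N ≈ 727

N = (137 × 69) / 13 = 9453 / 13 ≈ 727.2 → 727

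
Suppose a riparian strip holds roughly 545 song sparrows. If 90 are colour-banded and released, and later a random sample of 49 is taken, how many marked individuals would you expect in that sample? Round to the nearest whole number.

The marked fraction of the population is 90/545, so in a sample of 49 expect C·(M/N) marked.
E[R] = 90 × 49 / 545 = 4410 / 545 ≈ 8.1 → 8

expected recaptures ≈ 8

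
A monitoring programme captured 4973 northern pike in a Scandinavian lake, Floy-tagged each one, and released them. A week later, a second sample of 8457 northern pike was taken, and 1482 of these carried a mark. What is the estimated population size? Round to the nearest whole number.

If marked individuals mix randomly, R/C ≈ M/N, giving N ≈ M·C/R.
N = (4973 × 8457) / 1482 = 42056661 / 1482 ≈ 28378.3 → 28378

N ≈ 28,378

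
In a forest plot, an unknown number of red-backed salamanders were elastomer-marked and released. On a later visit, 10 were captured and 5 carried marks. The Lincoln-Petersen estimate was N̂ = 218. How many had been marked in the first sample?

M = 109

From N = M·C/R: M = N·R / C = 218·5 / 10 = 1090 / 10 = 109.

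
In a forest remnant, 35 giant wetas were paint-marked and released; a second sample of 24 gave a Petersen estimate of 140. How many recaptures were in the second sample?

From N = M·C/R: R = M·C / N = 35·24 / 140 = 840 / 140 = 6.

R = 6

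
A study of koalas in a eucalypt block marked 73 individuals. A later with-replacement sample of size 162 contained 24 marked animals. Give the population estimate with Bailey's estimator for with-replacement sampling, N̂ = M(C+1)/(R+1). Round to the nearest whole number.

N̂ = 73·(162+1)/(24+1) = 73·163/25 = 11899/25 ≈ 476.0 → 476

N ≈ 476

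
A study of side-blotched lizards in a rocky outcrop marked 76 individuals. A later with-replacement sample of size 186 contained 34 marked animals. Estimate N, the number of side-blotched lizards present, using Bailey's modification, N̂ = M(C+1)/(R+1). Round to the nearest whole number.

N ≈ 406

N̂ = 76·(186+1)/(34+1) = 76·187/35 = 14212/35 ≈ 406.1 → 406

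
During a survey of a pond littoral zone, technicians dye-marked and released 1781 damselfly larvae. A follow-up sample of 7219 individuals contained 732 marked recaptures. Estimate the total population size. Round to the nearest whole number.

N = (1781 × 7219) / 732 = 12857039 / 732 ≈ 17564.3 → 17564

N ≈ 17,564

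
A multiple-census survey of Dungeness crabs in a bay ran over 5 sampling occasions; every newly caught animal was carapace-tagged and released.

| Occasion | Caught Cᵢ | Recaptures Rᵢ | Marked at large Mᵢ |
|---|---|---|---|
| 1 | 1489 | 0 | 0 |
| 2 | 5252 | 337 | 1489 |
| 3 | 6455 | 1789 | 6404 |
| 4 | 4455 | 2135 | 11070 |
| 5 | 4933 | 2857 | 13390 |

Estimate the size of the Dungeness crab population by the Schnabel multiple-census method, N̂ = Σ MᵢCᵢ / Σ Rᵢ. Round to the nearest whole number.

Σ MᵢCᵢ = 0·1489 + 1489·5252 + 6404·6455 + 11070·4455 + 13390·4933 = 0 + 7820228 + 41337820 + 49316850 + 66052870 = 164527768
Σ Rᵢ = 0 + 337 + 1789 + 2135 + 2857 = 7118
N̂ = 164527768 / 7118 ≈ 23114.3 → 23114

N ≈ 23,114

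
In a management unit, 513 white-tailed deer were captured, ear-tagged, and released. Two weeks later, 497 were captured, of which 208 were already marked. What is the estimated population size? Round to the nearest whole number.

Lincoln-Petersen assumes M/N = R/C, so N = M·C / R.
N = (513 × 497) / 208 = 254961 / 208 ≈ 1225.8 → 1226

N ≈ 1226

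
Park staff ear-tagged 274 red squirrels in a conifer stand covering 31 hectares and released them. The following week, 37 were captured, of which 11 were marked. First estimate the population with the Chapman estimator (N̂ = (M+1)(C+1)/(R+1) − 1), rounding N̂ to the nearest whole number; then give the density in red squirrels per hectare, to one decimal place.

density ≈ 28.1 red squirrels per hectare

N̂ = 275·38/12 − 1 = 10450/12 − 1 ≈ 869.8 → 870
Density = N̂ / area = 870 / 31 ≈ 28.06 → 28.1 per hectare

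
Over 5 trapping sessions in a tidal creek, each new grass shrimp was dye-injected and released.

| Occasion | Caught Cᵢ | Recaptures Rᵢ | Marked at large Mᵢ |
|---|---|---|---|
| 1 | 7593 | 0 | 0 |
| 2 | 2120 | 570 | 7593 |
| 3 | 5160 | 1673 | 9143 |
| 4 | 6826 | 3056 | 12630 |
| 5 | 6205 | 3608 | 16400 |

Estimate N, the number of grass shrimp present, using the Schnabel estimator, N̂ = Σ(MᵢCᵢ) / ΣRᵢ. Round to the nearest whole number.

Σ MᵢCᵢ = 0·7593 + 7593·2120 + 9143·5160 + 12630·6826 + 16400·6205 = 0 + 16097160 + 47177880 + 86212380 + 101762000 = 251249420
Σ Rᵢ = 0 + 570 + 1673 + 3056 + 3608 = 8907
N̂ = 251249420 / 8907 ≈ 28208.1 → 28208

N ≈ 28,208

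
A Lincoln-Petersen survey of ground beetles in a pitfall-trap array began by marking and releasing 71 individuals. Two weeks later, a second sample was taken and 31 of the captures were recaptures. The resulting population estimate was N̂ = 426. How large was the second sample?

From N = M·C/R: C = N·R / M = 426·31 / 71 = 13206 / 71 = 186.

C = 186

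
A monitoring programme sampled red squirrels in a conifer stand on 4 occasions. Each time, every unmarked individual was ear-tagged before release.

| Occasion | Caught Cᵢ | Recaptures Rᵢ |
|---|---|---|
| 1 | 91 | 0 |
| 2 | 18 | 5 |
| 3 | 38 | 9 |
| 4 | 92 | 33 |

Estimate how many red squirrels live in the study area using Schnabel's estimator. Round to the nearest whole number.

N ≈ 379

Marked at large before each occasion: Mᵢ = Σⱼ<ᵢ (Cⱼ − Rⱼ) → M1=0, M2=91, M3=104, M4=133
Σ MᵢCᵢ = 0·91 + 91·18 + 104·38 + 133·92 = 0 + 1638 + 3952 + 12236 = 17826
Σ Rᵢ = 0 + 5 + 9 + 33 = 47
N̂ = 17826 / 47 ≈ 379.3 → 379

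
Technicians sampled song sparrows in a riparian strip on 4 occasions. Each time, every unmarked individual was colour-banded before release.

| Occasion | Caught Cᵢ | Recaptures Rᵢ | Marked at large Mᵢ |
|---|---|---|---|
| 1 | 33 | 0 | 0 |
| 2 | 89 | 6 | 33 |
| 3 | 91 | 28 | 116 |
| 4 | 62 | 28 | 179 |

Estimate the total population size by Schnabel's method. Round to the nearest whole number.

Σ MᵢCᵢ = 0·33 + 33·89 + 116·91 + 179·62 = 0 + 2937 + 10556 + 11098 = 24591
Σ Rᵢ = 0 + 6 + 28 + 28 = 62
N̂ = 24591 / 62 ≈ 396.6 → 397

N ≈ 397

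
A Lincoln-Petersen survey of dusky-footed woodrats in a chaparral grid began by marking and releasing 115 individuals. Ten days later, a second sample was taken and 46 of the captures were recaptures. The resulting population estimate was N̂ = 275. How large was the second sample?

From N = M·C/R: C = N·R / M = 275·46 / 115 = 12650 / 115 = 110.

C = 110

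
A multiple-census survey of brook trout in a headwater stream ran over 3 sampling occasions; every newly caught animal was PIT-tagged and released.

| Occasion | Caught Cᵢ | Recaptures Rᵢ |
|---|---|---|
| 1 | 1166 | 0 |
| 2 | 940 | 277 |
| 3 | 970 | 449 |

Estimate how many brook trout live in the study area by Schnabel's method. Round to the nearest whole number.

Marked at large before each occasion: Mᵢ = Σⱼ<ᵢ (Cⱼ − Rⱼ) → M1=0, M2=1166, M3=1829
Σ MᵢCᵢ = 0·1166 + 1166·940 + 1829·970 = 0 + 1096040 + 1774130 = 2870170
Σ Rᵢ = 0 + 277 + 449 = 726
N̂ = 2870170 / 726 ≈ 3953.4 → 3953

N ≈ 3953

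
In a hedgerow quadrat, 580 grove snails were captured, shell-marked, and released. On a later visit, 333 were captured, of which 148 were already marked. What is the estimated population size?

If marked individuals mix randomly, R/C ≈ M/N, giving N ≈ M·C/R.
N = (580 × 333) / 148 = 193140 / 148 = 1305

N = 1305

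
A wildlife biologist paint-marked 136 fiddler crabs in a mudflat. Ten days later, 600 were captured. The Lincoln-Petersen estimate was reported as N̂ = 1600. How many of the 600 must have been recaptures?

From N = M·C/R: R = M·C / N = 136·600 / 1600 = 81600 / 1600 = 51.

R = 51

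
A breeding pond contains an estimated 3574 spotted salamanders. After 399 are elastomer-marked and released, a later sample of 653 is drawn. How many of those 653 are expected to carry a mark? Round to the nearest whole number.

expected recaptures ≈ 73

Expected recaptures E[R] = M·C / N.
E[R] = 399 × 653 / 3574 = 260547 / 3574 ≈ 72.9 → 73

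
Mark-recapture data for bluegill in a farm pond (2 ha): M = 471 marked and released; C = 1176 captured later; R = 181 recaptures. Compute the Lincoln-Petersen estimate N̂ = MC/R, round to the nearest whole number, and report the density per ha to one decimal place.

N̂ = 471·1176/181 = 553896/181 ≈ 3060.2 → 3060
Density = N̂ / area = 3060 / 2 = 1530.0 per ha

density ≈ 1530.0 bluegill per ha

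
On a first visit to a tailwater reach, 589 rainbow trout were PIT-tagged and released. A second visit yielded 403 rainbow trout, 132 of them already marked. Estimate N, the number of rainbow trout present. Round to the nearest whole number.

If marked individuals mix randomly, R/C ≈ M/N, giving N ≈ M·C/R.
N = (589 × 403) / 132 = 237367 / 132 ≈ 1798.2 → 1798

N ≈ 1798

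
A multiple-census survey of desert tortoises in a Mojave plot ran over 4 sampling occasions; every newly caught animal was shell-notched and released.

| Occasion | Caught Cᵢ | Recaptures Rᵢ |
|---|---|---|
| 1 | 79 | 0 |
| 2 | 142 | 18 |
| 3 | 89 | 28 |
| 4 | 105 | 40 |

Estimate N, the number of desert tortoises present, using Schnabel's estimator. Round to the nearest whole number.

Marked at large before each occasion: Mᵢ = Σⱼ<ᵢ (Cⱼ − Rⱼ) → M1=0, M2=79, M3=203, M4=264
Σ MᵢCᵢ = 0·79 + 79·142 + 203·89 + 264·105 = 0 + 11218 + 18067 + 27720 = 57005
Σ Rᵢ = 0 + 18 + 28 + 40 = 86
N̂ = 57005 / 86 ≈ 662.8 → 663

N ≈ 663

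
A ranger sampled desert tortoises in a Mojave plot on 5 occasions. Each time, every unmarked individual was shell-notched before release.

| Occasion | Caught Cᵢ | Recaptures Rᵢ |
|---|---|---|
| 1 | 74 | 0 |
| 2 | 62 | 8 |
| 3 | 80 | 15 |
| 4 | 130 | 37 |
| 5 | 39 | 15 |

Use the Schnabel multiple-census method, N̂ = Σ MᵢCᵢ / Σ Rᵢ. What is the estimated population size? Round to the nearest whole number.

N ≈ 681

Marked at large before each occasion: Mᵢ = Σⱼ<ᵢ (Cⱼ − Rⱼ) → M1=0, M2=74, M3=128, M4=193, M5=286
Σ MᵢCᵢ = 0·74 + 74·62 + 128·80 + 193·130 + 286·39 = 0 + 4588 + 10240 + 25090 + 11154 = 51072
Σ Rᵢ = 0 + 8 + 15 + 37 + 15 = 75
N̂ = 51072 / 75 ≈ 681.0 → 681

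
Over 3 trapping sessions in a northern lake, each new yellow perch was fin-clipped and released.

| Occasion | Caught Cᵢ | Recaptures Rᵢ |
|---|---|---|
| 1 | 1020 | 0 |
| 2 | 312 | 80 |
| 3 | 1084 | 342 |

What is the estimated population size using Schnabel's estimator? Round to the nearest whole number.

N ≈ 3970

Marked at large before each occasion: Mᵢ = Σⱼ<ᵢ (Cⱼ − Rⱼ) → M1=0, M2=1020, M3=1252
Σ MᵢCᵢ = 0·1020 + 1020·312 + 1252·1084 = 0 + 318240 + 1357168 = 1675408
Σ Rᵢ = 0 + 80 + 342 = 422
N̂ = 1675408 / 422 ≈ 3970.2 → 3970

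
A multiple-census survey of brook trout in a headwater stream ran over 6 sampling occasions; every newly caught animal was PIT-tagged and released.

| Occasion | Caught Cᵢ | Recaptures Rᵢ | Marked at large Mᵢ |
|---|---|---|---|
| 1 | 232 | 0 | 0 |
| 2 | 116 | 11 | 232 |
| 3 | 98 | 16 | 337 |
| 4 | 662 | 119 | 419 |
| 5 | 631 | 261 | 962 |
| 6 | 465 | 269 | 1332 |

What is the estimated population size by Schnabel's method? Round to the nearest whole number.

N ≈ 2313

Σ MᵢCᵢ = 0·232 + 232·116 + 337·98 + 419·662 + 962·631 + 1332·465 = 0 + 26912 + 33026 + 277378 + 607022 + 619380 = 1563718
Σ Rᵢ = 0 + 11 + 16 + 119 + 261 + 269 = 676
N̂ = 1563718 / 676 ≈ 2313.2 → 2313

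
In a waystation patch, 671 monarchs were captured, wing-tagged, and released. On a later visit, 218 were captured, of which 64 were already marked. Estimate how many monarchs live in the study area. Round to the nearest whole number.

N ≈ 2286

N = (671 × 218) / 64 = 146278 / 64 ≈ 2285.6 → 2286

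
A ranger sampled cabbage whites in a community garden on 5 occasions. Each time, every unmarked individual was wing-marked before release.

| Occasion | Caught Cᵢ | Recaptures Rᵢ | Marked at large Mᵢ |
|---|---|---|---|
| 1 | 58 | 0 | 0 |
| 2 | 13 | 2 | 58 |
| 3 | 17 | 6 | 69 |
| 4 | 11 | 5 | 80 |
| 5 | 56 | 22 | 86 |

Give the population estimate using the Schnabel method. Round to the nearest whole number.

N ≈ 218

Σ MᵢCᵢ = 0·58 + 58·13 + 69·17 + 80·11 + 86·56 = 0 + 754 + 1173 + 880 + 4816 = 7623
Σ Rᵢ = 0 + 2 + 6 + 5 + 22 = 35
N̂ = 7623 / 35 ≈ 217.8 → 218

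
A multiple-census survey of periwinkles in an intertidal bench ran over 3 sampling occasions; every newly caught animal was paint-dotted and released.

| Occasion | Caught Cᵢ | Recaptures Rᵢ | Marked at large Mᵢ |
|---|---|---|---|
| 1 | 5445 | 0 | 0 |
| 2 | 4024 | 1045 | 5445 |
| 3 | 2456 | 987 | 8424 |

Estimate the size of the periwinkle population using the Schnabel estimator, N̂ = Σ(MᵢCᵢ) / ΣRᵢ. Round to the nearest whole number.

Σ MᵢCᵢ = 0·5445 + 5445·4024 + 8424·2456 = 0 + 21910680 + 20689344 = 42600024
Σ Rᵢ = 0 + 1045 + 987 = 2032
N̂ = 42600024 / 2032 ≈ 20964.6 → 20965

N ≈ 20,965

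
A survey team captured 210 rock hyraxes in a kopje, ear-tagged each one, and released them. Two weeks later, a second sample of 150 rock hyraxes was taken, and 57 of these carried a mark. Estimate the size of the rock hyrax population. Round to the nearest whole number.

N ≈ 553

If marked individuals mix randomly, R/C ≈ M/N, giving N ≈ M·C/R.
N = (210 × 150) / 57 = 31500 / 57 ≈ 552.6 → 553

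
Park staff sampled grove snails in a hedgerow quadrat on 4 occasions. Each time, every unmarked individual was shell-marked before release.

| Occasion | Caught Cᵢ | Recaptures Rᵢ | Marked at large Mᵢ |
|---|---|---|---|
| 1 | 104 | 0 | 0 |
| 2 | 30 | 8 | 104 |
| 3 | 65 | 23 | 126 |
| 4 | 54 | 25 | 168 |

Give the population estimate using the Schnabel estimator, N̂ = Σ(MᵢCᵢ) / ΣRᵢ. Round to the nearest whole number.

N ≈ 364

Σ MᵢCᵢ = 0·104 + 104·30 + 126·65 + 168·54 = 0 + 3120 + 8190 + 9072 = 20382
Σ Rᵢ = 0 + 8 + 23 + 25 = 56
N̂ = 20382 / 56 ≈ 364.0 → 364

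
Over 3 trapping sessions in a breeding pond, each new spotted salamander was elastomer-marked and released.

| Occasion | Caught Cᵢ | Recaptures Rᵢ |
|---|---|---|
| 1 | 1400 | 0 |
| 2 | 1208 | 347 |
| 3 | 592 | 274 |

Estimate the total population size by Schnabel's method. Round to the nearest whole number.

Marked at large before each occasion: Mᵢ = Σⱼ<ᵢ (Cⱼ − Rⱼ) → M1=0, M2=1400, M3=2261
Σ MᵢCᵢ = 0·1400 + 1400·1208 + 2261·592 = 0 + 1691200 + 1338512 = 3029712
Σ Rᵢ = 0 + 347 + 274 = 621
N̂ = 3029712 / 621 ≈ 4878.8 → 4879

N ≈ 4879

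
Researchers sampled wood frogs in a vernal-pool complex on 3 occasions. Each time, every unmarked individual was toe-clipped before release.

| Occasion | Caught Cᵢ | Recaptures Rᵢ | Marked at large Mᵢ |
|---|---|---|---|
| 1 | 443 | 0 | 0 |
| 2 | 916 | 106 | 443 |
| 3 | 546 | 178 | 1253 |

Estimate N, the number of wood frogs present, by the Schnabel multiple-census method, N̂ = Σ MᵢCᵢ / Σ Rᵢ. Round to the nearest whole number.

Σ MᵢCᵢ = 0·443 + 443·916 + 1253·546 = 0 + 405788 + 684138 = 1089926
Σ Rᵢ = 0 + 106 + 178 = 284
N̂ = 1089926 / 284 ≈ 3837.8 → 3838

N ≈ 3838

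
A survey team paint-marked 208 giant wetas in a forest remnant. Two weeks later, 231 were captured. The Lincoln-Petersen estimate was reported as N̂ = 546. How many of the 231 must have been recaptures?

From N = M·C/R: R = M·C / N = 208·231 / 546 = 48048 / 546 = 88.

R = 88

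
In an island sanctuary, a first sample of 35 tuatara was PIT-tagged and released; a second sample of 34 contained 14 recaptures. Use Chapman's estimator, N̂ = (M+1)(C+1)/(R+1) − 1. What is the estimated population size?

N = 83

N̂ = (35+1)(34+1)/(14+1) − 1 = 36·35/15 − 1
= 1260/15 − 1 = 84 − 1 = 83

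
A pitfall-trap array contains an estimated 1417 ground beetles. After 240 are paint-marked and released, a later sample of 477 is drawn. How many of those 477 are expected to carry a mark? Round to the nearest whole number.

expected recaptures ≈ 81

The marked fraction of the population is 240/1417, so in a sample of 477 expect C·(M/N) marked.
E[R] = 240 × 477 / 1417 = 114480 / 1417 ≈ 80.8 → 81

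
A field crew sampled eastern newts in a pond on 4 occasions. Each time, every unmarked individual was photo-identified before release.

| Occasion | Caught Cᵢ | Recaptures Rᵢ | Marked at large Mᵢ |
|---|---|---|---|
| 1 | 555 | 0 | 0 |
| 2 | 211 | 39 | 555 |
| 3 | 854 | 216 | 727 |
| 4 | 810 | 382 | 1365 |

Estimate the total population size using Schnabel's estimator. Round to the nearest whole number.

Σ MᵢCᵢ = 0·555 + 555·211 + 727·854 + 1365·810 = 0 + 117105 + 620858 + 1105650 = 1843613
Σ Rᵢ = 0 + 39 + 216 + 382 = 637
N̂ = 1843613 / 637 ≈ 2894.2 → 2894

N ≈ 2894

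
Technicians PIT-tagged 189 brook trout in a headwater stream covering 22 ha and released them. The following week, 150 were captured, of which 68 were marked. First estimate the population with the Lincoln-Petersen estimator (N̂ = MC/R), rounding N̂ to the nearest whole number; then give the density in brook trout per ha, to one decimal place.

N̂ = 189·150/68 = 28350/68 ≈ 416.9 → 417
Density = N̂ / area = 417 / 22 ≈ 18.95 → 19.0 per ha

density ≈ 19.0 brook trout per ha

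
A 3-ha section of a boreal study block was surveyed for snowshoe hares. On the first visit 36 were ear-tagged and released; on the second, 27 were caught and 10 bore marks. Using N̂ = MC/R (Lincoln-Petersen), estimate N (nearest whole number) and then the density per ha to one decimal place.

N̂ = 36·27/10 = 972/10 ≈ 97.2 → 97
Density = N̂ / area = 97 / 3 ≈ 32.33 → 32.3 per ha

density ≈ 32.3 snowshoe hares per ha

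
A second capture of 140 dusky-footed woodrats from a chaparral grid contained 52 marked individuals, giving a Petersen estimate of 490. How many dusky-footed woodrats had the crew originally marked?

From N = M·C/R: M = N·R / C = 490·52 / 140 = 25480 / 140 = 182.

M = 182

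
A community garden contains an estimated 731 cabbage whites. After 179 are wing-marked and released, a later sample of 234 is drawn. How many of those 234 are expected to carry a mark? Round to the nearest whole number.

expected recaptures ≈ 57

Expected recaptures E[R] = M·C / N.
E[R] = 179 × 234 / 731 = 41886 / 731 ≈ 57.3 → 57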